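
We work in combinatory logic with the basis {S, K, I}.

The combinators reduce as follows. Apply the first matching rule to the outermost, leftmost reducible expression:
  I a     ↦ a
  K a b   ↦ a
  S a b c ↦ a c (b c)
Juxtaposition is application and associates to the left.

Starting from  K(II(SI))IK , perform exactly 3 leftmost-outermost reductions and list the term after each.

  start: K(II(SI))IK
  →1  II(SI)K
  →2  I(SI)K
  →3  SIK

Answer: after 3 steps: SIK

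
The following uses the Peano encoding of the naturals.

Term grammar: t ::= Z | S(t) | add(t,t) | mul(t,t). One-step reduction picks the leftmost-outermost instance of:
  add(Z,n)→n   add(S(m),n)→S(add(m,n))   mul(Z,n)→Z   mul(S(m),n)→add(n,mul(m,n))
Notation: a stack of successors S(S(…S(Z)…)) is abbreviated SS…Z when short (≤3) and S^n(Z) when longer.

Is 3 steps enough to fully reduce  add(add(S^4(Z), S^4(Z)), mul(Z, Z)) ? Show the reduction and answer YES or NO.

Answer: NO — after 3 steps the term is S(add(S(add(SSZ, S^4(Z))), mul(Z, Z))), not yet normal

Reduction:
  start: add(add(S^4(Z), S^4(Z)), mul(Z, Z))
  →1  add(S(add(SSSZ, S^4(Z))), mul(Z, Z))
  →2  S(add(add(SSSZ, S^4(Z)), mul(Z, Z)))
  →3  S(add(S(add(SSZ, S^4(Z))), mul(Z, Z)))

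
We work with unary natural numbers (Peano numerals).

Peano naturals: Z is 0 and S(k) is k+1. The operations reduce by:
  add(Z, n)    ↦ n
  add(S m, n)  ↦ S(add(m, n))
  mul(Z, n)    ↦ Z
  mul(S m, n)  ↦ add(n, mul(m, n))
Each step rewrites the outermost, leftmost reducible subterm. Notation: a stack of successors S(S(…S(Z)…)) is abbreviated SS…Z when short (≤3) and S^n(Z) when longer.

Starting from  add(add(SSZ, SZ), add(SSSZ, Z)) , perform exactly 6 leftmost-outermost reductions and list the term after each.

Answer: after 6 steps: S(S(S(add(Z, add(SSSZ, Z)))))

Derivation:
  start: add(add(SSZ, SZ), add(SSSZ, Z))
  [1] add(S(add(SZ, SZ)), add(SSSZ, Z))
  [2] S(add(add(SZ, SZ), add(SSSZ, Z)))
  [3] S(add(S(add(Z, SZ)), add(SSSZ, Z)))
  [4] S(S(add(add(Z, SZ), add(SSSZ, Z))))
  [5] S(S(add(SZ, add(SSSZ, Z))))
  [6] S(S(S(add(Z, add(SSSZ, Z)))))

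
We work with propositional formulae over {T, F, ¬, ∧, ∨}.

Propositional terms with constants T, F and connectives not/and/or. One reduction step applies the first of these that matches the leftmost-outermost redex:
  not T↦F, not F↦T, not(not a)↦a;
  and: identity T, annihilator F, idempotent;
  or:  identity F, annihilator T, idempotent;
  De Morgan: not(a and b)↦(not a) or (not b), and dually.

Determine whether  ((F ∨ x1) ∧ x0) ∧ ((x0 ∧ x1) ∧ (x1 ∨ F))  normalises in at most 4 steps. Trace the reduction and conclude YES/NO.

Answer: YES — reaches normal form (x1 ∧ x0) ∧ ((x0 ∧ x1) ∧ x1) in 2 ≤ 4 steps

Working:
  start: ((F ∨ x1) ∧ x0) ∧ ((x0 ∧ x1) ∧ (x1 ∨ F))
  step 1: (x1 ∧ x0) ∧ ((x0 ∧ x1) ∧ (x1 ∨ F))
  step 2: (x1 ∧ x0) ∧ ((x0 ∧ x1) ∧ x1)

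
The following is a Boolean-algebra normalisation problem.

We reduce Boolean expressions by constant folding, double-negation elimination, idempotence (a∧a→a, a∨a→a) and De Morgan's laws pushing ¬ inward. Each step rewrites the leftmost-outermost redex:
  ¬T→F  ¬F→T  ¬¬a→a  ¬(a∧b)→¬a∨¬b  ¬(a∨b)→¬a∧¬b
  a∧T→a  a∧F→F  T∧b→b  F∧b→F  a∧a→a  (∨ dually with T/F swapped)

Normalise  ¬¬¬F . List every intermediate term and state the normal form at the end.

Answer: normal form = T  (in 2 steps)

Derivation:
  start: ¬¬¬F
  step 1: ¬F
  step 2: T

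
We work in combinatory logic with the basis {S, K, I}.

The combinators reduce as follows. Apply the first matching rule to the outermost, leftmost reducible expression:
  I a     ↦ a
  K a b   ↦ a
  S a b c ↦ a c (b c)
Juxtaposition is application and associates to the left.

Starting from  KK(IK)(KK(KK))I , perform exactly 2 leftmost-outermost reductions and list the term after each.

Answer: after 2 steps: KK(KK)

Working:
  start: KK(IK)(KK(KK))I
  [1] K(KK(KK))I
  [2] KK(KK)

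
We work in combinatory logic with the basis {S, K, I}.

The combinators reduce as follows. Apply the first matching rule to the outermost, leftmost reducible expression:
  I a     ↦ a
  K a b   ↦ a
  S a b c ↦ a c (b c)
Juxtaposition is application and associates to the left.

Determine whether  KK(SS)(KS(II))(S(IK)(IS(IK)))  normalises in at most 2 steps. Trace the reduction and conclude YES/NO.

Answer: NO — after 2 steps the term is KS(II), not yet normal

Working:
  start: KK(SS)(KS(II))(S(IK)(IS(IK)))
  →1  K(KS(II))(S(IK)(IS(IK)))
  →2  KS(II)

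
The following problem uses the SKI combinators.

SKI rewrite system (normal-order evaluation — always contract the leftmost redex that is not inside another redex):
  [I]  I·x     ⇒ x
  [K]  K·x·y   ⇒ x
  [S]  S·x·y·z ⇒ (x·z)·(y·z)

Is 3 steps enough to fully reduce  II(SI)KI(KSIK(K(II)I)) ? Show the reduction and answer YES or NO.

Answer: NO — after 3 steps the term is II(KI)(KSIK(K(II)I)), not yet normal

Derivation:
  start: II(SI)KI(KSIK(K(II)I))
  →1  I(SI)KI(KSIK(K(II)I))
  →2  SIKI(KSIK(K(II)I))
  →3  II(KI)(KSIK(K(II)I))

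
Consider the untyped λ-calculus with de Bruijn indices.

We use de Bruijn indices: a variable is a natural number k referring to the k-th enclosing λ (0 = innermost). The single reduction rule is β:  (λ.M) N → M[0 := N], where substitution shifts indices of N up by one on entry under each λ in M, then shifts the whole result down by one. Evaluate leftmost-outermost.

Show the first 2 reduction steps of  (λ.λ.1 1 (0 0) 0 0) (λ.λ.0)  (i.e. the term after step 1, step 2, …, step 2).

  start: (λ.λ.1 1 (0 0) 0 0) (λ.λ.0)
  →1  λ.(λ.λ.0) (λ.λ.0) (0 0) 0 0
  →2  λ.(λ.0) (0 0) 0 0

Answer: after 2 steps: λ.(λ.0) (0 0) 0 0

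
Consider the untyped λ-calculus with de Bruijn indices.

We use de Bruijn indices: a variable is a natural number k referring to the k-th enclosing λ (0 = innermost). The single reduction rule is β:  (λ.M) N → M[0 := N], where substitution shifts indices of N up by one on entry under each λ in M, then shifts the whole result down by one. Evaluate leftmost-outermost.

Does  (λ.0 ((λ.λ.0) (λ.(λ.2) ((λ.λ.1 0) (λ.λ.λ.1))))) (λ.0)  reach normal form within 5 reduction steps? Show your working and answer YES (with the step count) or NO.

  start: (λ.0 ((λ.λ.0) (λ.(λ.2) ((λ.λ.1 0) (λ.λ.λ.1))))) (λ.0)
  →1  (λ.0) ((λ.λ.0) (λ.(λ.λ.0) ((λ.λ.1 0) (λ.λ.λ.1))))
  →2  (λ.λ.0) (λ.(λ.λ.0) ((λ.λ.1 0) (λ.λ.λ.1)))
  →3  λ.0

Answer: YES — reaches normal form λ.0 in 3 ≤ 5 steps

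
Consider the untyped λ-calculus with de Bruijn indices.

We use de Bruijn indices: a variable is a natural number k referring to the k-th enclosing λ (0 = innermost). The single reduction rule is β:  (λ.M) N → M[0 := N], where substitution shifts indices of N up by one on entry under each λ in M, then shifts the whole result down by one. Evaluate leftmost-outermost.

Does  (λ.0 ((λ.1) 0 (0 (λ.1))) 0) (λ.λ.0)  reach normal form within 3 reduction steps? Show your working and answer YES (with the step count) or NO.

Answer: YES — reaches normal form λ.λ.0 in 3 ≤ 3 steps

Working:
  start: (λ.0 ((λ.1) 0 (0 (λ.1))) 0) (λ.λ.0)
  step 1: (λ.λ.0) ((λ.λ.λ.0) (λ.λ.0) ((λ.λ.0) (λ.λ.λ.0))) (λ.λ.0)
  step 2: (λ.0) (λ.λ.0)
  step 3: λ.λ.0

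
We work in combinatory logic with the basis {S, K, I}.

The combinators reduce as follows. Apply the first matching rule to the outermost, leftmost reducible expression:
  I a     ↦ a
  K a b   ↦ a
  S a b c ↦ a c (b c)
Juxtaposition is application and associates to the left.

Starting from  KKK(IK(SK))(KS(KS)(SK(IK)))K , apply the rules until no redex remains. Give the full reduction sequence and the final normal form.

  start: KKK(IK(SK))(KS(KS)(SK(IK)))K
  step 1: K(IK(SK))(KS(KS)(SK(IK)))K
  step 2: IK(SK)K
  step 3: K(SK)K
  step 4: SK

Answer: normal form = SK  (in 4 steps)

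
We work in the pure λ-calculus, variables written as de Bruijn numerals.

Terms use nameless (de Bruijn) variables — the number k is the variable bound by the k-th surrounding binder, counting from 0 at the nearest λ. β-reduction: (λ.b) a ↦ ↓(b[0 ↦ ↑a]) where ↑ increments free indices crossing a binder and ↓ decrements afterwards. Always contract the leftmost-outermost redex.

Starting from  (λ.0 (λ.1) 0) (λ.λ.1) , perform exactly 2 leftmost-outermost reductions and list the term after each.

  start: (λ.0 (λ.1) 0) (λ.λ.1)
  →1  (λ.λ.1) (λ.λ.λ.1) (λ.λ.1)
  →2  (λ.λ.λ.λ.1) (λ.λ.1)

Answer: after 2 steps: (λ.λ.λ.λ.1) (λ.λ.1)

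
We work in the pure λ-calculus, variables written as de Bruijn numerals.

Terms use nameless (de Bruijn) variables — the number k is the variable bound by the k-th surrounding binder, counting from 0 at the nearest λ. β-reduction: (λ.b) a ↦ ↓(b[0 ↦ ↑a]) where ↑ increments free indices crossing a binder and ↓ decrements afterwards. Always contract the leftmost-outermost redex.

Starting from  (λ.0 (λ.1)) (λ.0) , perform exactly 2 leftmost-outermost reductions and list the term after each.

Answer: after 2 steps: λ.λ.0

Reduction:
  start: (λ.0 (λ.1)) (λ.0)
  [1] (λ.0) (λ.λ.0)
  [2] λ.λ.0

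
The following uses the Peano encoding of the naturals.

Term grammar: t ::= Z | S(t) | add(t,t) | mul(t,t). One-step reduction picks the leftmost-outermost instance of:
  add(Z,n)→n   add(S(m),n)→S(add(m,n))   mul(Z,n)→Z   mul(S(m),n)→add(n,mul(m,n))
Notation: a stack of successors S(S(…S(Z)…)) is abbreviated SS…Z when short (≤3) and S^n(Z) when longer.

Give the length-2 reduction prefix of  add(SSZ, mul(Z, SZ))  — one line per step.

  start: add(SSZ, mul(Z, SZ))
  [1] S(add(SZ, mul(Z, SZ)))
  [2] S(S(add(Z, mul(Z, SZ))))

Answer: after 2 steps: S(S(add(Z, mul(Z, SZ))))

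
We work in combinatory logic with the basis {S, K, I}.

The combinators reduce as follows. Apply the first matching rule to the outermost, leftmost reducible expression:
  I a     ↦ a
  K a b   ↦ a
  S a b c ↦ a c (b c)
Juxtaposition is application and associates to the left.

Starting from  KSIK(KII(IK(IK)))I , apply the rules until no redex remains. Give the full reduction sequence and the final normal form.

Answer: normal form = I  (in 3 steps)

Working:
  start: KSIK(KII(IK(IK)))I
  [1] SK(KII(IK(IK)))I
  [2] KI(KII(IK(IK))I)
  [3] I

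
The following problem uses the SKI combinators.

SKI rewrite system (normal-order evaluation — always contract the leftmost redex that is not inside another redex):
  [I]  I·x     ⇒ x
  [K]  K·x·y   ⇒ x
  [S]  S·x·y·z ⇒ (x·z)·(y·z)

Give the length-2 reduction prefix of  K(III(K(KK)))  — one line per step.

  start: K(III(K(KK)))
  [1] K(II(K(KK)))
  [2] K(I(K(KK)))

Answer: after 2 steps: K(I(K(KK)))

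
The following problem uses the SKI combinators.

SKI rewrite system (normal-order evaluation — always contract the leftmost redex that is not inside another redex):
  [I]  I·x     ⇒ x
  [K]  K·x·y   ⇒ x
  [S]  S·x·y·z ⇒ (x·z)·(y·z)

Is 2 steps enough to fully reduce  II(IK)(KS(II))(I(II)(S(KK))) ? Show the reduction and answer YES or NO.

Answer: NO — after 2 steps the term is IK(KS(II))(I(II)(S(KK))), not yet normal

Working:
  start: II(IK)(KS(II))(I(II)(S(KK)))
  step 1: I(IK)(KS(II))(I(II)(S(KK)))
  step 2: IK(KS(II))(I(II)(S(KK)))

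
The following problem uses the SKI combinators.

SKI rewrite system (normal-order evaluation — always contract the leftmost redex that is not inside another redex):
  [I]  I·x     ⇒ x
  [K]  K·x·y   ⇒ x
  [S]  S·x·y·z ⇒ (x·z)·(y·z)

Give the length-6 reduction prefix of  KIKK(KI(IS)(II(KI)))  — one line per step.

  start: KIKK(KI(IS)(II(KI)))
  step 1: IK(KI(IS)(II(KI)))
  step 2: K(KI(IS)(II(KI)))
  step 3: K(I(II(KI)))
  step 4: K(II(KI))
  step 5: K(I(KI))
  step 6: K(KI)

Answer: after 6 steps: K(KI)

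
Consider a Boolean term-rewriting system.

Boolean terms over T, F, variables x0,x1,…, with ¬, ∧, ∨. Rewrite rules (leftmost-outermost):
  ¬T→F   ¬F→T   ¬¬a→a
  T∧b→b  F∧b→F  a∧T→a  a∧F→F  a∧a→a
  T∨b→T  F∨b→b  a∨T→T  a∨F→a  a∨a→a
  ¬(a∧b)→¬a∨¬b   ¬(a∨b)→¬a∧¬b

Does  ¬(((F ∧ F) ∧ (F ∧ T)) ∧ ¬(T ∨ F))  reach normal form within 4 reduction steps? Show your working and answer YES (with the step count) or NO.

Answer: NO — after 4 steps the term is (¬F ∨ ¬(F ∧ T)) ∨ ¬¬(T ∨ F), not yet normal

Working:
  start: ¬(((F ∧ F) ∧ (F ∧ T)) ∧ ¬(T ∨ F))
  [1] ¬((F ∧ F) ∧ (F ∧ T)) ∨ ¬¬(T ∨ F)
  [2] (¬(F ∧ F) ∨ ¬(F ∧ T)) ∨ ¬¬(T ∨ F)
  [3] ((¬F ∨ ¬F) ∨ ¬(F ∧ T)) ∨ ¬¬(T ∨ F)
  [4] (¬F ∨ ¬(F ∧ T)) ∨ ¬¬(T ∨ F)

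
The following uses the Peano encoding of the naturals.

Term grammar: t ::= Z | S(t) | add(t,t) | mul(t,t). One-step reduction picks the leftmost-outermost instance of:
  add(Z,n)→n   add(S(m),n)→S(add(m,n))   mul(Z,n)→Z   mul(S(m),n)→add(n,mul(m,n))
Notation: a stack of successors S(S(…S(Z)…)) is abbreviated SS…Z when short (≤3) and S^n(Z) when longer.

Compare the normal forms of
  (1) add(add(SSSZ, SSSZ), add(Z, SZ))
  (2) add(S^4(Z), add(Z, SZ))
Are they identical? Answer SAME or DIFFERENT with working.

Answer: DIFFERENT — A ⇓ S^7(Z), B ⇓ S^5(Z)

Reduction:
Term A:
  start: add(add(SSSZ, SSSZ), add(Z, SZ))
  →1  add(S(add(SSZ, SSSZ)), add(Z, SZ))
  →2  S(add(add(SSZ, SSSZ), add(Z, SZ)))
  →3  S(add(S(add(SZ, SSSZ)), add(Z, SZ)))
  →4  S(S(add(add(SZ, SSSZ), add(Z, SZ))))
  →5  S(S(add(S(add(Z, SSSZ)), add(Z, SZ))))
  →6  S(S(S(add(add(Z, SSSZ), add(Z, SZ)))))
  →7  S(S(S(add(SSSZ, add(Z, SZ)))))
  →8  S(S(S(S(add(SSZ, add(Z, SZ))))))
  →9  S(S(S(S(S(add(SZ, add(Z, SZ)))))))
  →10  S(S(S(S(S(S(add(Z, add(Z, SZ))))))))
  →11  S(S(S(S(S(S(add(Z, SZ)))))))
  →12  S^7(Z)

Term B:
  start: add(S^4(Z), add(Z, SZ))
  →1  S(add(SSSZ, add(Z, SZ)))
  →2  S(S(add(SSZ, add(Z, SZ))))
  →3  S(S(S(add(SZ, add(Z, SZ)))))
  →4  S(S(S(S(add(Z, add(Z, SZ))))))
  →5  S(S(S(S(add(Z, SZ)))))
  →6  S^5(Z)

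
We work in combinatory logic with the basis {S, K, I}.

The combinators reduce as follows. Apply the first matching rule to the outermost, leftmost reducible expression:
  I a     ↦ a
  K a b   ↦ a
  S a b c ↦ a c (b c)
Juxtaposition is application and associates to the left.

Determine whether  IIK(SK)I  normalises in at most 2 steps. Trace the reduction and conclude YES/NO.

Answer: NO — after 2 steps the term is K(SK)I, not yet normal

Working:
  start: IIK(SK)I
  →1  IK(SK)I
  →2  K(SK)I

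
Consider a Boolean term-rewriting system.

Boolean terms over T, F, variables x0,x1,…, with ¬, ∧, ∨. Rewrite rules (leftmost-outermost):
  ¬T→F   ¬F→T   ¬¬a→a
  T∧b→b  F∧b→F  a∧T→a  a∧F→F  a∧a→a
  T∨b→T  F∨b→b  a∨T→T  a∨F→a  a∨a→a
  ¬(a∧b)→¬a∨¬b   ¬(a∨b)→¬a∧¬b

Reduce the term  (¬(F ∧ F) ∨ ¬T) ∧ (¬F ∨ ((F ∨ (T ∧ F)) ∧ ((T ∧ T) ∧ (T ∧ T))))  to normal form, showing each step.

  start: (¬(F ∧ F) ∨ ¬T) ∧ (¬F ∨ ((F ∨ (T ∧ F)) ∧ ((T ∧ T) ∧ (T ∧ T))))
  step 1: ((¬F ∨ ¬F) ∨ ¬T) ∧ (¬F ∨ ((F ∨ (T ∧ F)) ∧ ((T ∧ T) ∧ (T ∧ T))))
  step 2: (¬F ∨ ¬T) ∧ (¬F ∨ ((F ∨ (T ∧ F)) ∧ ((T ∧ T) ∧ (T ∧ T))))
  step 3: (T ∨ ¬T) ∧ (¬F ∨ ((F ∨ (T ∧ F)) ∧ ((T ∧ T) ∧ (T ∧ T))))
  step 4: T ∧ (¬F ∨ ((F ∨ (T ∧ F)) ∧ ((T ∧ T) ∧ (T ∧ T))))
  step 5: ¬F ∨ ((F ∨ (T ∧ F)) ∧ ((T ∧ T) ∧ (T ∧ T)))
  step 6: T ∨ ((F ∨ (T ∧ F)) ∧ ((T ∧ T) ∧ (T ∧ T)))
  step 7: T

Answer: normal form = T  (in 7 steps)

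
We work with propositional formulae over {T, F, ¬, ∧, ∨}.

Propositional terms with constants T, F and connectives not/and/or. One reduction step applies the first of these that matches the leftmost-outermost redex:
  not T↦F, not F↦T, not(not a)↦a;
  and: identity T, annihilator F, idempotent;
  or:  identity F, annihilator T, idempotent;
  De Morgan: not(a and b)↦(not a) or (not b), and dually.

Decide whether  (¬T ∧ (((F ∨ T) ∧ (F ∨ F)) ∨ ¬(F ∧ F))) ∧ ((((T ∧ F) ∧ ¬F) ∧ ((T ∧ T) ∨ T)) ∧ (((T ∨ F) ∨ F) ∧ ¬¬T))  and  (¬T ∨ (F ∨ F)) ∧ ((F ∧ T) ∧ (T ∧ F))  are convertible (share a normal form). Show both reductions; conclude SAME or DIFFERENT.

Answer: SAME — A ⇓ F, B ⇓ F

Working:
Term A:
  start: (¬T ∧ (((F ∨ T) ∧ (F ∨ F)) ∨ ¬(F ∧ F))) ∧ ((((T ∧ F) ∧ ¬F) ∧ ((T ∧ T) ∨ T)) ∧ (((T ∨ F) ∨ F) ∧ ¬¬T))
  →1  (F ∧ (((F ∨ T) ∧ (F ∨ F)) ∨ ¬(F ∧ F))) ∧ ((((T ∧ F) ∧ ¬F) ∧ ((T ∧ T) ∨ T)) ∧ (((T ∨ F) ∨ F) ∧ ¬¬T))
  →2  F ∧ ((((T ∧ F) ∧ ¬F) ∧ ((T ∧ T) ∨ T)) ∧ (((T ∨ F) ∨ F) ∧ ¬¬T))
  →3  F

Term B:
  start: (¬T ∨ (F ∨ F)) ∧ ((F ∧ T) ∧ (T ∧ F))
  →1  (F ∨ (F ∨ F)) ∧ ((F ∧ T) ∧ (T ∧ F))
  →2  (F ∨ F) ∧ ((F ∧ T) ∧ (T ∧ F))
  →3  F ∧ ((F ∧ T) ∧ (T ∧ F))
  →4  F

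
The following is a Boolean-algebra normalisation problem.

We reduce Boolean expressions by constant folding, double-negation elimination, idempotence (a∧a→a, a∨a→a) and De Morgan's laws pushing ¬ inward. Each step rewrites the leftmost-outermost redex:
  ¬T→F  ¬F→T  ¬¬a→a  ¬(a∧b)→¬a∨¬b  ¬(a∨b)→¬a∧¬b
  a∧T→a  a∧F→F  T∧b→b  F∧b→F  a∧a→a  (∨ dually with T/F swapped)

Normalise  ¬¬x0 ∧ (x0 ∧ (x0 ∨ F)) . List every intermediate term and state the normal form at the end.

Answer: normal form = x0  (in 4 steps)

Working:
  start: ¬¬x0 ∧ (x0 ∧ (x0 ∨ F))
  [1] x0 ∧ (x0 ∧ (x0 ∨ F))
  [2] x0 ∧ (x0 ∧ x0)
  [3] x0 ∧ x0
  [4] x0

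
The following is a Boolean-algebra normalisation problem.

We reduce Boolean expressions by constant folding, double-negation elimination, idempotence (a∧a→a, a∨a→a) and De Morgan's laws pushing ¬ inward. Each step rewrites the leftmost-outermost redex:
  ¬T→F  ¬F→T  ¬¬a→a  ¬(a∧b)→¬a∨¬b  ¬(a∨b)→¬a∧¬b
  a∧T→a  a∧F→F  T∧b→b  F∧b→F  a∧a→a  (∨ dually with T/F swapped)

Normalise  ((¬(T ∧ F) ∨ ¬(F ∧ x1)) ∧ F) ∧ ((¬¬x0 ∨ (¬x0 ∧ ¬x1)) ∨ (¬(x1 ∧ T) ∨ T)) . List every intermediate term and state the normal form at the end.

Answer: normal form = F  (in 2 steps)

Working:
  start: ((¬(T ∧ F) ∨ ¬(F ∧ x1)) ∧ F) ∧ ((¬¬x0 ∨ (¬x0 ∧ ¬x1)) ∨ (¬(x1 ∧ T) ∨ T))
  [1] F ∧ ((¬¬x0 ∨ (¬x0 ∧ ¬x1)) ∨ (¬(x1 ∧ T) ∨ T))
  [2] F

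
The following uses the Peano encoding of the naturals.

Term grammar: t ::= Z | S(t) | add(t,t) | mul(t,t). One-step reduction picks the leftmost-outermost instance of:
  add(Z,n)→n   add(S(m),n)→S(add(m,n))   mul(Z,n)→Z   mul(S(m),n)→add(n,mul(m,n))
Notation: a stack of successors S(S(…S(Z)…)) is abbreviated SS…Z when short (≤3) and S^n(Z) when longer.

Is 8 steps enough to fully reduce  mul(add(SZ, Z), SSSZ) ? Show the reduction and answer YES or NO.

Answer: YES — reaches normal form SSSZ in 8 ≤ 8 steps

Derivation:
  start: mul(add(SZ, Z), SSSZ)
  step 1: mul(S(add(Z, Z)), SSSZ)
  step 2: add(SSSZ, mul(add(Z, Z), SSSZ))
  step 3: S(add(SSZ, mul(add(Z, Z), SSSZ)))
  step 4: S(S(add(SZ, mul(add(Z, Z), SSSZ))))
  step 5: S(S(S(add(Z, mul(add(Z, Z), SSSZ)))))
  step 6: S(S(S(mul(add(Z, Z), SSSZ))))
  step 7: S(S(S(mul(Z, SSSZ))))
  step 8: SSSZ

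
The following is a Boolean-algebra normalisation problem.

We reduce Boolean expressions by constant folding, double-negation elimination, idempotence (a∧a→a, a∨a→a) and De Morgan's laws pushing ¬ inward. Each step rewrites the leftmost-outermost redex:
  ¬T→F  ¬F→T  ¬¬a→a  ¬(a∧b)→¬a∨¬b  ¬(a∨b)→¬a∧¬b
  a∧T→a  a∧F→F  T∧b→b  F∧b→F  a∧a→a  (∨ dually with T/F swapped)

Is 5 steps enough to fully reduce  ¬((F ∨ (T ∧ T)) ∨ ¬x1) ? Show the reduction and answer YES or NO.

Answer: NO — after 5 steps the term is (¬T ∨ ¬T) ∧ ¬¬x1, not yet normal

Working:
  start: ¬((F ∨ (T ∧ T)) ∨ ¬x1)
  →1  ¬(F ∨ (T ∧ T)) ∧ ¬¬x1
  →2  (¬F ∧ ¬(T ∧ T)) ∧ ¬¬x1
  →3  (T ∧ ¬(T ∧ T)) ∧ ¬¬x1
  →4  ¬(T ∧ T) ∧ ¬¬x1
  →5  (¬T ∨ ¬T) ∧ ¬¬x1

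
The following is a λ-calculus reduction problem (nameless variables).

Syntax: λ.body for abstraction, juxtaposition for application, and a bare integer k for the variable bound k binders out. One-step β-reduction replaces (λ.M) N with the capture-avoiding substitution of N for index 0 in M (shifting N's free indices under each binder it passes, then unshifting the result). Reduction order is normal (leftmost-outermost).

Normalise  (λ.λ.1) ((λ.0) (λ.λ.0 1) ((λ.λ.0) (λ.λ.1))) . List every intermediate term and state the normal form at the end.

Answer: normal form = λ.λ.0 (λ.0)  (in 4 steps)

Reduction:
  start: (λ.λ.1) ((λ.0) (λ.λ.0 1) ((λ.λ.0) (λ.λ.1)))
  →1  λ.(λ.0) (λ.λ.0 1) ((λ.λ.0) (λ.λ.1))
  →2  λ.(λ.λ.0 1) ((λ.λ.0) (λ.λ.1))
  →3  λ.λ.0 ((λ.λ.0) (λ.λ.1))
  →4  λ.λ.0 (λ.0)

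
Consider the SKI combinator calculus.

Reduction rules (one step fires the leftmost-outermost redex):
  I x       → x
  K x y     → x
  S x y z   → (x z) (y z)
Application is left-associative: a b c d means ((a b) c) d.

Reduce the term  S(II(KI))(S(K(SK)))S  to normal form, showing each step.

  start: S(II(KI))(S(K(SK)))S
  →1  II(KI)S(S(K(SK))S)
  →2  I(KI)S(S(K(SK))S)
  →3  KIS(S(K(SK))S)
  →4  I(S(K(SK))S)
  →5  S(K(SK))S

Answer: normal form = S(K(SK))S  (in 5 steps)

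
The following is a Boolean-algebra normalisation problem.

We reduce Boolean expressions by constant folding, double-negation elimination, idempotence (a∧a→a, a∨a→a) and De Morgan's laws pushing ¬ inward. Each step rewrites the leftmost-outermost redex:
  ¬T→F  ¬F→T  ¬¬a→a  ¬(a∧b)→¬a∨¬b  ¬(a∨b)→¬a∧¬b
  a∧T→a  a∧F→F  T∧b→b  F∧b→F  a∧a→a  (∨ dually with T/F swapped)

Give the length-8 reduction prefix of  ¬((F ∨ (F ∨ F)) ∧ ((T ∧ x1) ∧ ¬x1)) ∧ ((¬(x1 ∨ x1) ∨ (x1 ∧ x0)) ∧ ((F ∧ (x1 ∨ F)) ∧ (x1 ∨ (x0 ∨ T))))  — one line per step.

  start: ¬((F ∨ (F ∨ F)) ∧ ((T ∧ x1) ∧ ¬x1)) ∧ ((¬(x1 ∨ x1) ∨ (x1 ∧ x0)) ∧ ((F ∧ (x1 ∨ F)) ∧ (x1 ∨ (x0 ∨ T))))
  step 1: (¬(F ∨ (F ∨ F)) ∨ ¬((T ∧ x1) ∧ ¬x1)) ∧ ((¬(x1 ∨ x1) ∨ (x1 ∧ x0)) ∧ ((F ∧ (x1 ∨ F)) ∧ (x1 ∨ (x0 ∨ T))))
  step 2: ((¬F ∧ ¬(F ∨ F)) ∨ ¬((T ∧ x1) ∧ ¬x1)) ∧ ((¬(x1 ∨ x1) ∨ (x1 ∧ x0)) ∧ ((F ∧ (x1 ∨ F)) ∧ (x1 ∨ (x0 ∨ T))))
  step 3: ((T ∧ ¬(F ∨ F)) ∨ ¬((T ∧ x1) ∧ ¬x1)) ∧ ((¬(x1 ∨ x1) ∨ (x1 ∧ x0)) ∧ ((F ∧ (x1 ∨ F)) ∧ (x1 ∨ (x0 ∨ T))))
  step 4: (¬(F ∨ F) ∨ ¬((T ∧ x1) ∧ ¬x1)) ∧ ((¬(x1 ∨ x1) ∨ (x1 ∧ x0)) ∧ ((F ∧ (x1 ∨ F)) ∧ (x1 ∨ (x0 ∨ T))))
  step 5: ((¬F ∧ ¬F) ∨ ¬((T ∧ x1) ∧ ¬x1)) ∧ ((¬(x1 ∨ x1) ∨ (x1 ∧ x0)) ∧ ((F ∧ (x1 ∨ F)) ∧ (x1 ∨ (x0 ∨ T))))
  step 6: (¬F ∨ ¬((T ∧ x1) ∧ ¬x1)) ∧ ((¬(x1 ∨ x1) ∨ (x1 ∧ x0)) ∧ ((F ∧ (x1 ∨ F)) ∧ (x1 ∨ (x0 ∨ T))))
  step 7: (T ∨ ¬((T ∧ x1) ∧ ¬x1)) ∧ ((¬(x1 ∨ x1) ∨ (x1 ∧ x0)) ∧ ((F ∧ (x1 ∨ F)) ∧ (x1 ∨ (x0 ∨ T))))
  step 8: T ∧ ((¬(x1 ∨ x1) ∨ (x1 ∧ x0)) ∧ ((F ∧ (x1 ∨ F)) ∧ (x1 ∨ (x0 ∨ T))))

Answer: after 8 steps: T ∧ ((¬(x1 ∨ x1) ∨ (x1 ∧ x0)) ∧ ((F ∧ (x1 ∨ F)) ∧ (x1 ∨ (x0 ∨ T))))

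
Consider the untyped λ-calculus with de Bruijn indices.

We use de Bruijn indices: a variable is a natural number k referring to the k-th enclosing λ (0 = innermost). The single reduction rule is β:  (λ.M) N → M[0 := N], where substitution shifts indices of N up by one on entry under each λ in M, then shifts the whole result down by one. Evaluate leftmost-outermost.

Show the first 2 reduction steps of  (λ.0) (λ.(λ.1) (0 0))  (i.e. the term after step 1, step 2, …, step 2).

  start: (λ.0) (λ.(λ.1) (0 0))
  step 1: λ.(λ.1) (0 0)
  step 2: λ.0

Answer: after 2 steps: λ.0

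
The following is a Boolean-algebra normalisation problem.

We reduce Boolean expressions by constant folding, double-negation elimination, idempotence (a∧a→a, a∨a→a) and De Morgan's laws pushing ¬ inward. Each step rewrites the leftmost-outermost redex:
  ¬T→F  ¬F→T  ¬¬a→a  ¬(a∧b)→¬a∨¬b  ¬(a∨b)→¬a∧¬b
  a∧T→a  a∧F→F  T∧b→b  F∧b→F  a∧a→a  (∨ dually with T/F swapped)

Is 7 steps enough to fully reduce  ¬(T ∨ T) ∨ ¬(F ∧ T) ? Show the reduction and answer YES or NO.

  start: ¬(T ∨ T) ∨ ¬(F ∧ T)
  →1  (¬T ∧ ¬T) ∨ ¬(F ∧ T)
  →2  ¬T ∨ ¬(F ∧ T)
  →3  F ∨ ¬(F ∧ T)
  →4  ¬(F ∧ T)
  →5  ¬F ∨ ¬T
  →6  T ∨ ¬T
  →7  T

Answer: YES — reaches normal form T in 7 ≤ 7 steps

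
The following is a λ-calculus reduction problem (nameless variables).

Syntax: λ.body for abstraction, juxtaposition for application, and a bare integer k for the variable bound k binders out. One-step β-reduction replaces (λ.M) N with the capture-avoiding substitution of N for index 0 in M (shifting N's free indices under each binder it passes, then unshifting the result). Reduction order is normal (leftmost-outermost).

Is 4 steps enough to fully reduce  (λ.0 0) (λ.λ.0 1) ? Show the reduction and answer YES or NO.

  start: (λ.0 0) (λ.λ.0 1)
  [1] (λ.λ.0 1) (λ.λ.0 1)
  [2] λ.0 (λ.λ.0 1)

Answer: YES — reaches normal form λ.0 (λ.λ.0 1) in 2 ≤ 4 steps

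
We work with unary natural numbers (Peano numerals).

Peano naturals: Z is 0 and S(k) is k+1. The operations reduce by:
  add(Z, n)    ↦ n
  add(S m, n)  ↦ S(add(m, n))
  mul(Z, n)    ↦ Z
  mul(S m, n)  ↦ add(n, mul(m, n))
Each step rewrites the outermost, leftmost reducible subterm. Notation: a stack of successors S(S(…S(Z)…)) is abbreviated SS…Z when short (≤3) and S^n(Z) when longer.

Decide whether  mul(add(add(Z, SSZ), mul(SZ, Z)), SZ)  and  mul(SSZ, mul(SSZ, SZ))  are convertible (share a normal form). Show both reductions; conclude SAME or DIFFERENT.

Term A:
  start: mul(add(add(Z, SSZ), mul(SZ, Z)), SZ)
  [1] mul(add(SSZ, mul(SZ, Z)), SZ)
  [2] mul(S(add(SZ, mul(SZ, Z))), SZ)
  [3] add(SZ, mul(add(SZ, mul(SZ, Z)), SZ))
  [4] S(add(Z, mul(add(SZ, mul(SZ, Z)), SZ)))
  [5] S(mul(add(SZ, mul(SZ, Z)), SZ))
  [6] S(mul(S(add(Z, mul(SZ, Z))), SZ))
  [7] S(add(SZ, mul(add(Z, mul(SZ, Z)), SZ)))
  [8] S(S(add(Z, mul(add(Z, mul(SZ, Z)), SZ))))
  [9] S(S(mul(add(Z, mul(SZ, Z)), SZ)))
  [10] S(S(mul(mul(SZ, Z), SZ)))
  [11] S(S(mul(add(Z, mul(Z, Z)), SZ)))
  [12] S(S(mul(mul(Z, Z), SZ)))
  [13] S(S(mul(Z, SZ)))
  [14] SSZ

Term B:
  start: mul(SSZ, mul(SSZ, SZ))
  [1] add(mul(SSZ, SZ), mul(SZ, mul(SSZ, SZ)))
  [2] add(add(SZ, mul(SZ, SZ)), mul(SZ, mul(SSZ, SZ)))
  [3] add(S(add(Z, mul(SZ, SZ))), mul(SZ, mul(SSZ, SZ)))
  [4] S(add(add(Z, mul(SZ, SZ)), mul(SZ, mul(SSZ, SZ))))
  [5] S(add(mul(SZ, SZ), mul(SZ, mul(SSZ, SZ))))
  [6] S(add(add(SZ, mul(Z, SZ)), mul(SZ, mul(SSZ, SZ))))
  [7] S(add(S(add(Z, mul(Z, SZ))), mul(SZ, mul(SSZ, SZ))))
  [8] S(S(add(add(Z, mul(Z, SZ)), mul(SZ, mul(SSZ, SZ)))))
  [9] S(S(add(mul(Z, SZ), mul(SZ, mul(SSZ, SZ)))))
  [10] S(S(add(Z, mul(SZ, mul(SSZ, SZ)))))
  [11] S(S(mul(SZ, mul(SSZ, SZ))))
  [12] S(S(add(mul(SSZ, SZ), mul(Z, mul(SSZ, SZ)))))
  [13] S(S(add(add(SZ, mul(SZ, SZ)), mul(Z, mul(SSZ, SZ)))))
  [14] S(S(add(S(add(Z, mul(SZ, SZ))), mul(Z, mul(SSZ, SZ)))))
  [15] S(S(S(add(add(Z, mul(SZ, SZ)), mul(Z, mul(SSZ, SZ))))))
  [16] S(S(S(add(mul(SZ, SZ), mul(Z, mul(SSZ, SZ))))))
  [17] S(S(S(add(add(SZ, mul(Z, SZ)), mul(Z, mul(SSZ, SZ))))))
  [18] S(S(S(add(S(add(Z, mul(Z, SZ))), mul(Z, mul(SSZ, SZ))))))
  [19] S(S(S(S(add(add(Z, mul(Z, SZ)), mul(Z, mul(SSZ, SZ)))))))
  [20] S(S(S(S(add(mul(Z, SZ), mul(Z, mul(SSZ, SZ)))))))
  [21] S(S(S(S(add(Z, mul(Z, mul(SSZ, SZ)))))))
  [22] S(S(S(S(mul(Z, mul(SSZ, SZ))))))
  [23] S^4(Z)

Answer: DIFFERENT — A ⇓ SSZ, B ⇓ S^4(Z)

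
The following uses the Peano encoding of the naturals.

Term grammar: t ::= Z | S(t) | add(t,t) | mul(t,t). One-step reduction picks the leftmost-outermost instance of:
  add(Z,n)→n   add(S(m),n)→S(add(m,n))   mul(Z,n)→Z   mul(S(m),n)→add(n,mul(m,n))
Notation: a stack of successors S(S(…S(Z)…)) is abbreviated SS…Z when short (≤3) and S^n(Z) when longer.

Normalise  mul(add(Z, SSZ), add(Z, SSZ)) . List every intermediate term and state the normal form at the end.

  start: mul(add(Z, SSZ), add(Z, SSZ))
  step 1: mul(SSZ, add(Z, SSZ))
  step 2: add(add(Z, SSZ), mul(SZ, add(Z, SSZ)))
  step 3: add(SSZ, mul(SZ, add(Z, SSZ)))
  step 4: S(add(SZ, mul(SZ, add(Z, SSZ))))
  step 5: S(S(add(Z, mul(SZ, add(Z, SSZ)))))
  step 6: S(S(mul(SZ, add(Z, SSZ))))
  step 7: S(S(add(add(Z, SSZ), mul(Z, add(Z, SSZ)))))
  step 8: S(S(add(SSZ, mul(Z, add(Z, SSZ)))))
  step 9: S(S(S(add(SZ, mul(Z, add(Z, SSZ))))))
  step 10: S(S(S(S(add(Z, mul(Z, add(Z, SSZ)))))))
  step 11: S(S(S(S(mul(Z, add(Z, SSZ))))))
  step 12: S^4(Z)

Answer: normal form = S^4(Z)  (in 12 steps)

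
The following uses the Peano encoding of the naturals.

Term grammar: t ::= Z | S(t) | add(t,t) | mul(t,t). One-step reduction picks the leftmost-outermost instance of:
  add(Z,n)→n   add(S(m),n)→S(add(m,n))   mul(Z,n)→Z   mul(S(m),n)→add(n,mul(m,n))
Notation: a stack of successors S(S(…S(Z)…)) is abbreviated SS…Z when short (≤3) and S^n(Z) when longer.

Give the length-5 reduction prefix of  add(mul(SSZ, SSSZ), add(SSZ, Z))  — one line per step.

  start: add(mul(SSZ, SSSZ), add(SSZ, Z))
  →1  add(add(SSSZ, mul(SZ, SSSZ)), add(SSZ, Z))
  →2  add(S(add(SSZ, mul(SZ, SSSZ))), add(SSZ, Z))
  →3  S(add(add(SSZ, mul(SZ, SSSZ)), add(SSZ, Z)))
  →4  S(add(S(add(SZ, mul(SZ, SSSZ))), add(SSZ, Z)))
  →5  S(S(add(add(SZ, mul(SZ, SSSZ)), add(SSZ, Z))))

Answer: after 5 steps: S(S(add(add(SZ, mul(SZ, SSSZ)), add(SSZ, Z))))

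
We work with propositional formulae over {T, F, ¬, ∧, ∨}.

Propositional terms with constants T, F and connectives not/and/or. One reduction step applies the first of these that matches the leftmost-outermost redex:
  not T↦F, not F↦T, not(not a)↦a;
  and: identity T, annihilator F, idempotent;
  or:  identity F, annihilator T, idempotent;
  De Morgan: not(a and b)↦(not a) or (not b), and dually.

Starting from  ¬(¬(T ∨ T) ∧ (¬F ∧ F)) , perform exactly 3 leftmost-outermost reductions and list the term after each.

  start: ¬(¬(T ∨ T) ∧ (¬F ∧ F))
  step 1: ¬¬(T ∨ T) ∨ ¬(¬F ∧ F)
  step 2: (T ∨ T) ∨ ¬(¬F ∧ F)
  step 3: T ∨ ¬(¬F ∧ F)

Answer: after 3 steps: T ∨ ¬(¬F ∧ F)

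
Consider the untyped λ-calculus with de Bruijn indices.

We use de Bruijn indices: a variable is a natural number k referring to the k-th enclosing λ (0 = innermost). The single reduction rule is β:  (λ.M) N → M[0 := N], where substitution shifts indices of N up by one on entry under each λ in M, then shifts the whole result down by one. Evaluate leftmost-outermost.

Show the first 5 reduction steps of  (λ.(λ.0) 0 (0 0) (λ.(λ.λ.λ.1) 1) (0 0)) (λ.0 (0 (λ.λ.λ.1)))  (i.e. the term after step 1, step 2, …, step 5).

Answer: after 5 steps: (λ.0 (0 (λ.λ.λ.1))) (λ.λ.λ.1) ((λ.0 (0 (λ.λ.λ.1))) (λ.λ.λ.1) (λ.λ.λ.1)) ((λ.0 (0 (λ.λ.λ.1))) (λ.0 (0 (λ.λ.λ.1))) (λ.λ.λ.1)) (λ.(λ.λ.λ.1) (λ.0 (0 (λ.λ.λ.1)))) ((λ.0 (0 (λ.λ.λ.1))) (λ.0 (0 (λ.λ.λ.1))))

Working:
  start: (λ.(λ.0) 0 (0 0) (λ.(λ.λ.λ.1) 1) (0 0)) (λ.0 (0 (λ.λ.λ.1)))
  [1] (λ.0) (λ.0 (0 (λ.λ.λ.1))) ((λ.0 (0 (λ.λ.λ.1))) (λ.0 (0 (λ.λ.λ.1)))) (λ.(λ.λ.λ.1) (λ.0 (0 (λ.λ.λ.1)))) ((λ.0 (0 (λ.λ.λ.1))) (λ.0 (0 (λ.λ.λ.1))))
  [2] (λ.0 (0 (λ.λ.λ.1))) ((λ.0 (0 (λ.λ.λ.1))) (λ.0 (0 (λ.λ.λ.1)))) (λ.(λ.λ.λ.1) (λ.0 (0 (λ.λ.λ.1)))) ((λ.0 (0 (λ.λ.λ.1))) (λ.0 (0 (λ.λ.λ.1))))
  [3] (λ.0 (0 (λ.λ.λ.1))) (λ.0 (0 (λ.λ.λ.1))) ((λ.0 (0 (λ.λ.λ.1))) (λ.0 (0 (λ.λ.λ.1))) (λ.λ.λ.1)) (λ.(λ.λ.λ.1) (λ.0 (0 (λ.λ.λ.1)))) ((λ.0 (0 (λ.λ.λ.1))) (λ.0 (0 (λ.λ.λ.1))))
  [4] (λ.0 (0 (λ.λ.λ.1))) ((λ.0 (0 (λ.λ.λ.1))) (λ.λ.λ.1)) ((λ.0 (0 (λ.λ.λ.1))) (λ.0 (0 (λ.λ.λ.1))) (λ.λ.λ.1)) (λ.(λ.λ.λ.1) (λ.0 (0 (λ.λ.λ.1)))) ((λ.0 (0 (λ.λ.λ.1))) (λ.0 (0 (λ.λ.λ.1))))
  [5] (λ.0 (0 (λ.λ.λ.1))) (λ.λ.λ.1) ((λ.0 (0 (λ.λ.λ.1))) (λ.λ.λ.1) (λ.λ.λ.1)) ((λ.0 (0 (λ.λ.λ.1))) (λ.0 (0 (λ.λ.λ.1))) (λ.λ.λ.1)) (λ.(λ.λ.λ.1) (λ.0 (0 (λ.λ.λ.1)))) ((λ.0 (0 (λ.λ.λ.1))) (λ.0 (0 (λ.λ.λ.1))))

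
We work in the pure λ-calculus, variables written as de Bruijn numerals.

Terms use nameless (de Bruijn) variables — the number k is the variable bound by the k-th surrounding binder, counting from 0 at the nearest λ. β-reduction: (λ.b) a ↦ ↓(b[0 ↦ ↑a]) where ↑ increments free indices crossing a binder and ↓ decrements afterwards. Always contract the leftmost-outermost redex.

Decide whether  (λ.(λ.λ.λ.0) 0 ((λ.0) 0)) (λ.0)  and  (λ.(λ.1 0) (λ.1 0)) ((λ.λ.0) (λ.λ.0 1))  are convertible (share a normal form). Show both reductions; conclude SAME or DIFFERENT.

Answer: SAME — A ⇓ λ.0, B ⇓ λ.0

Derivation:
Term A:
  start: (λ.(λ.λ.λ.0) 0 ((λ.0) 0)) (λ.0)
  [1] (λ.λ.λ.0) (λ.0) ((λ.0) (λ.0))
  [2] (λ.λ.0) ((λ.0) (λ.0))
  [3] λ.0

Term B:
  start: (λ.(λ.1 0) (λ.1 0)) ((λ.λ.0) (λ.λ.0 1))
  [1] (λ.(λ.λ.0) (λ.λ.0 1) 0) (λ.(λ.λ.0) (λ.λ.0 1) 0)
  [2] (λ.λ.0) (λ.λ.0 1) (λ.(λ.λ.0) (λ.λ.0 1) 0)
  [3] (λ.0) (λ.(λ.λ.0) (λ.λ.0 1) 0)
  [4] λ.(λ.λ.0) (λ.λ.0 1) 0
  [5] λ.(λ.0) 0
  [6] λ.0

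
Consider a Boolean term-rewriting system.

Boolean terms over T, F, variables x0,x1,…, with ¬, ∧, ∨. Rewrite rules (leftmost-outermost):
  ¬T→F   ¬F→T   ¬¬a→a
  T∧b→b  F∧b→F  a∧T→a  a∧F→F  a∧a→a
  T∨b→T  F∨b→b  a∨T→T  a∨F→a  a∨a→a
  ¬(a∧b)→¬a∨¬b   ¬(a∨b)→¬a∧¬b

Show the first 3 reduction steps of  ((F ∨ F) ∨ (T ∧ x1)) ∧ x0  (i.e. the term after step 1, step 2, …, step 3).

  start: ((F ∨ F) ∨ (T ∧ x1)) ∧ x0
  →1  (F ∨ (T ∧ x1)) ∧ x0
  →2  (T ∧ x1) ∧ x0
  →3  x1 ∧ x0

Answer: after 3 steps: x1 ∧ x0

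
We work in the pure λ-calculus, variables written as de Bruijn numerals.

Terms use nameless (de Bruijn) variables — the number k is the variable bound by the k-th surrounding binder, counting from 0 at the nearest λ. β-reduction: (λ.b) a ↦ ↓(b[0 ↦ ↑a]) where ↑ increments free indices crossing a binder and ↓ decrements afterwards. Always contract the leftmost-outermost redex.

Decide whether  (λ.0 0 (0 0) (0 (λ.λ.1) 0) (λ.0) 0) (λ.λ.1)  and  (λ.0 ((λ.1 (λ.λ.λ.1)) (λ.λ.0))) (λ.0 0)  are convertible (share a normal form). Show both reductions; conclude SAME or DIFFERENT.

Term A:
  start: (λ.0 0 (0 0) (0 (λ.λ.1) 0) (λ.0) 0) (λ.λ.1)
  →1  (λ.λ.1) (λ.λ.1) ((λ.λ.1) (λ.λ.1)) ((λ.λ.1) (λ.λ.1) (λ.λ.1)) (λ.0) (λ.λ.1)
  →2  (λ.λ.λ.1) ((λ.λ.1) (λ.λ.1)) ((λ.λ.1) (λ.λ.1) (λ.λ.1)) (λ.0) (λ.λ.1)
  →3  (λ.λ.1) ((λ.λ.1) (λ.λ.1) (λ.λ.1)) (λ.0) (λ.λ.1)
  →4  (λ.(λ.λ.1) (λ.λ.1) (λ.λ.1)) (λ.0) (λ.λ.1)
  →5  (λ.λ.1) (λ.λ.1) (λ.λ.1) (λ.λ.1)
  →6  (λ.λ.λ.1) (λ.λ.1) (λ.λ.1)
  →7  (λ.λ.1) (λ.λ.1)
  →8  λ.λ.λ.1

Term B:
  start: (λ.0 ((λ.1 (λ.λ.λ.1)) (λ.λ.0))) (λ.0 0)
  →1  (λ.0 0) ((λ.(λ.0 0) (λ.λ.λ.1)) (λ.λ.0))
  →2  (λ.(λ.0 0) (λ.λ.λ.1)) (λ.λ.0) ((λ.(λ.0 0) (λ.λ.λ.1)) (λ.λ.0))
  →3  (λ.0 0) (λ.λ.λ.1) ((λ.(λ.0 0) (λ.λ.λ.1)) (λ.λ.0))
  →4  (λ.λ.λ.1) (λ.λ.λ.1) ((λ.(λ.0 0) (λ.λ.λ.1)) (λ.λ.0))
  →5  (λ.λ.1) ((λ.(λ.0 0) (λ.λ.λ.1)) (λ.λ.0))
  →6  λ.(λ.(λ.0 0) (λ.λ.λ.1)) (λ.λ.0)
  →7  λ.(λ.0 0) (λ.λ.λ.1)
  →8  λ.(λ.λ.λ.1) (λ.λ.λ.1)
  →9  λ.λ.λ.1

Answer: SAME — A ⇓ λ.λ.λ.1, B ⇓ λ.λ.λ.1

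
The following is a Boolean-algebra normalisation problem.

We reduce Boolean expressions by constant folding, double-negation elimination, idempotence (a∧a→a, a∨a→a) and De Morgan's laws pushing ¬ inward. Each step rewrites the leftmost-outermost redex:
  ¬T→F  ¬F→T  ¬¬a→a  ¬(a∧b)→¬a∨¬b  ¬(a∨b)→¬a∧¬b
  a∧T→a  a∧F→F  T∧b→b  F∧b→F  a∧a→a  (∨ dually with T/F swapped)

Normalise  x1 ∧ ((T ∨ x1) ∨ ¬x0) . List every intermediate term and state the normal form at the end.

  start: x1 ∧ ((T ∨ x1) ∨ ¬x0)
  step 1: x1 ∧ (T ∨ ¬x0)
  step 2: x1 ∧ T
  step 3: x1

Answer: normal form = x1  (in 3 steps)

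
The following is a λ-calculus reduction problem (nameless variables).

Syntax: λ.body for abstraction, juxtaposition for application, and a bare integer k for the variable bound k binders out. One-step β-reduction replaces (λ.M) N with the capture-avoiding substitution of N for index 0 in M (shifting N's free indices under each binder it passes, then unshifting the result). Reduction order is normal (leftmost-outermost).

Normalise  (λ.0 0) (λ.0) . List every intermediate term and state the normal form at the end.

  start: (λ.0 0) (λ.0)
  →1  (λ.0) (λ.0)
  →2  λ.0

Answer: normal form = λ.0  (in 2 steps)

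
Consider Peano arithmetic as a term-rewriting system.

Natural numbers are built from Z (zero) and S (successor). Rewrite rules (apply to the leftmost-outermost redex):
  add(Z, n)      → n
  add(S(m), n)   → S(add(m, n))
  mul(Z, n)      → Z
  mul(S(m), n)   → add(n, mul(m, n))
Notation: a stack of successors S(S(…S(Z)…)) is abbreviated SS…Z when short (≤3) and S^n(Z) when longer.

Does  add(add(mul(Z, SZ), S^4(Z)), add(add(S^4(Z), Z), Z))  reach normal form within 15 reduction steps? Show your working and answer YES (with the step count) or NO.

Answer: NO — after 15 steps the term is S(S(S(S(S(S(S(S(add(add(Z, Z), Z))))))))), not yet normal

Reduction:
  start: add(add(mul(Z, SZ), S^4(Z)), add(add(S^4(Z), Z), Z))
  [1] add(add(Z, S^4(Z)), add(add(S^4(Z), Z), Z))
  [2] add(S^4(Z), add(add(S^4(Z), Z), Z))
  [3] S(add(SSSZ, add(add(S^4(Z), Z), Z)))
  [4] S(S(add(SSZ, add(add(S^4(Z), Z), Z))))
  [5] S(S(S(add(SZ, add(add(S^4(Z), Z), Z)))))
  [6] S(S(S(S(add(Z, add(add(S^4(Z), Z), Z))))))
  [7] S(S(S(S(add(add(S^4(Z), Z), Z)))))
  [8] S(S(S(S(add(S(add(SSSZ, Z)), Z)))))
  [9] S(S(S(S(S(add(add(SSSZ, Z), Z))))))
  [10] S(S(S(S(S(add(S(add(SSZ, Z)), Z))))))
  [11] S(S(S(S(S(S(add(add(SSZ, Z), Z)))))))
  [12] S(S(S(S(S(S(add(S(add(SZ, Z)), Z)))))))
  [13] S(S(S(S(S(S(S(add(add(SZ, Z), Z))))))))
  [14] S(S(S(S(S(S(S(add(S(add(Z, Z)), Z))))))))
  [15] S(S(S(S(S(S(S(S(add(add(Z, Z), Z)))))))))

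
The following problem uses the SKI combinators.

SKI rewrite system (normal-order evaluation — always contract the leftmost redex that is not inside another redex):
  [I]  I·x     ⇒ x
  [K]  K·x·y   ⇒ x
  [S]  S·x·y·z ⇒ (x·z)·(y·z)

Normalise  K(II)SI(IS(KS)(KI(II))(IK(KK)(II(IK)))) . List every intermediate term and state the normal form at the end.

  start: K(II)SI(IS(KS)(KI(II))(IK(KK)(II(IK))))
  →1  III(IS(KS)(KI(II))(IK(KK)(II(IK))))
  →2  II(IS(KS)(KI(II))(IK(KK)(II(IK))))
  →3  I(IS(KS)(KI(II))(IK(KK)(II(IK))))
  →4  IS(KS)(KI(II))(IK(KK)(II(IK)))
  →5  S(KS)(KI(II))(IK(KK)(II(IK)))
  →6  KS(IK(KK)(II(IK)))(KI(II)(IK(KK)(II(IK))))
  →7  S(KI(II)(IK(KK)(II(IK))))
  →8  S(I(IK(KK)(II(IK))))
  →9  S(IK(KK)(II(IK)))
  →10  S(K(KK)(II(IK)))
  →11  S(KK)

Answer: normal form = S(KK)  (in 11 steps)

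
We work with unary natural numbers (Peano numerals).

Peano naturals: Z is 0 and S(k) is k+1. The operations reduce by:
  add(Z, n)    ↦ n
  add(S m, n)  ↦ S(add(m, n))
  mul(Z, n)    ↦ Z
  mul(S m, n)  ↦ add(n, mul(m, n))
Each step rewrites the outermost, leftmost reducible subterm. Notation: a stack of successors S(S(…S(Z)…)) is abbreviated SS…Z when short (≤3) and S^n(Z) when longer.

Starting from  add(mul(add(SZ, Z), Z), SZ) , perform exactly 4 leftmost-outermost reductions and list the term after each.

Answer: after 4 steps: add(mul(Z, Z), SZ)

Reduction:
  start: add(mul(add(SZ, Z), Z), SZ)
  →1  add(mul(S(add(Z, Z)), Z), SZ)
  →2  add(add(Z, mul(add(Z, Z), Z)), SZ)
  →3  add(mul(add(Z, Z), Z), SZ)
  →4  add(mul(Z, Z), SZ)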